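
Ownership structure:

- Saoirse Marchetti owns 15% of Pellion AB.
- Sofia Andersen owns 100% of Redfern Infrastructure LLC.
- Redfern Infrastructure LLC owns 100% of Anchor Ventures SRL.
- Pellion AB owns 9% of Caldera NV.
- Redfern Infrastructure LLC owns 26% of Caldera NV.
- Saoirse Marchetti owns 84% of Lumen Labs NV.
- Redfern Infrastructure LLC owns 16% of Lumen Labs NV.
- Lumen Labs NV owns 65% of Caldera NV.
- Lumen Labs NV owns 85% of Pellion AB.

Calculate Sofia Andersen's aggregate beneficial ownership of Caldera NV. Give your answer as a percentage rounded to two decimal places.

Sofia reaches Caldera along 3 paths.
Via Redfern → Lumen: 100% × 16% × 65% = 10.4%.
Via Redfern: 100% × 26% = 26%.
Via Redfern → Lumen → Pellion: 100% × 16% × 85% × 9% = 1.224%.
Total: 10.4% + 26% + 1.224% = 37.624%.
Rounded: 37.62%.

37.62%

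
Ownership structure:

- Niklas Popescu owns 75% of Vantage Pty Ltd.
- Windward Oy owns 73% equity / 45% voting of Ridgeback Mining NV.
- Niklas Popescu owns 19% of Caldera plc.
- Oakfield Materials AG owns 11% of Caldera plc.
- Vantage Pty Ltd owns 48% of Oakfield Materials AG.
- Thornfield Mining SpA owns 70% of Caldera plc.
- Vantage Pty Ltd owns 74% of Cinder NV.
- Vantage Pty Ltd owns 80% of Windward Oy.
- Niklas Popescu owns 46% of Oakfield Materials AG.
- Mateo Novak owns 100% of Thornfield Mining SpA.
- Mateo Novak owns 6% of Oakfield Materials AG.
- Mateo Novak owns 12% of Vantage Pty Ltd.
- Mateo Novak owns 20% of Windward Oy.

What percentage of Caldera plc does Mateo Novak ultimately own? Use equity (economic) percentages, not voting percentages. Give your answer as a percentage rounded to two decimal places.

71.29%

Mateo reaches Caldera along 3 paths.
Via Oakfield: 6% × 11% = 0.66%.
Via Vantage → Oakfield: 12% × 48% × 11% = 0.6336%.
Via Thornfield: 100% × 70% = 70%.
Total: 0.66% + 0.6336% + 70% = 71.2936%.
Rounded: 71.29%.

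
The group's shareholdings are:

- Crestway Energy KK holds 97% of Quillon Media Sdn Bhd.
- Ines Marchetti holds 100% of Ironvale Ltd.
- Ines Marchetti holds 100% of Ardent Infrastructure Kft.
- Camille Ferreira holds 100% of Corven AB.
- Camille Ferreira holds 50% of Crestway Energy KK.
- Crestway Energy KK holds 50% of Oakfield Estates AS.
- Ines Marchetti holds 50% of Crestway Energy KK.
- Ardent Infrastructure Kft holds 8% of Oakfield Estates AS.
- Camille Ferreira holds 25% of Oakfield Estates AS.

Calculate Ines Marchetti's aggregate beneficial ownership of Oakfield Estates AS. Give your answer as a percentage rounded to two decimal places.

33.00%

Ines reaches Oakfield along 2 paths.
Via Crestway: 50% × 50% = 25%.
Via Ardent: 100% × 8% = 8%.
Total: 25% + 8% = 33%.
Rounded: 33.00%.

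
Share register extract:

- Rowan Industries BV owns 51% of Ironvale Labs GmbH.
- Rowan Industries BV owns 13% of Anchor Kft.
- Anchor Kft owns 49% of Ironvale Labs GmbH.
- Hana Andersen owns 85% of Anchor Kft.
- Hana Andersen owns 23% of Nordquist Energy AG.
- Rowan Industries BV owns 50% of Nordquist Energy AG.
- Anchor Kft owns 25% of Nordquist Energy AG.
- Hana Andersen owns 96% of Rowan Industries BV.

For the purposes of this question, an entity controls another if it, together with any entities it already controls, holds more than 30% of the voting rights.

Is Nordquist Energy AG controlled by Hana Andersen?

Yes

Hana holds 96% of Rowan, so Hana controls Rowan.
Rowan and Hana together hold 13% + 85% = 98% of Anchor, so Hana controls Anchor.
Hana and Rowan and Anchor together hold 23% + 50% + 25% = 98% of Nordquist, so Hana controls Nordquist.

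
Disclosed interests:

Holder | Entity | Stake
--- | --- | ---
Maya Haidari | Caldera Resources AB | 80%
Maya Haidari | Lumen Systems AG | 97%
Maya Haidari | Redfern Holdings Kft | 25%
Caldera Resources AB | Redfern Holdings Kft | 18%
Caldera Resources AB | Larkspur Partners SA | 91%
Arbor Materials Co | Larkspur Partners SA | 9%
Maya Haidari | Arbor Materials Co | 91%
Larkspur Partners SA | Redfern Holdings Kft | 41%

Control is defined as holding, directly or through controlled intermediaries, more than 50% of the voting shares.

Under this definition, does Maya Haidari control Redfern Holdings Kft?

Maya holds 91% of Arbor, so Maya controls Arbor.
Maya holds 80% of Caldera, so Maya controls Caldera.
Arbor and Caldera together hold 9% + 91% = 100% of Larkspur, so Maya controls Larkspur.
Caldera and Maya and Larkspur together hold 18% + 25% + 41% = 84% of Redfern, so Maya controls Redfern.

Yes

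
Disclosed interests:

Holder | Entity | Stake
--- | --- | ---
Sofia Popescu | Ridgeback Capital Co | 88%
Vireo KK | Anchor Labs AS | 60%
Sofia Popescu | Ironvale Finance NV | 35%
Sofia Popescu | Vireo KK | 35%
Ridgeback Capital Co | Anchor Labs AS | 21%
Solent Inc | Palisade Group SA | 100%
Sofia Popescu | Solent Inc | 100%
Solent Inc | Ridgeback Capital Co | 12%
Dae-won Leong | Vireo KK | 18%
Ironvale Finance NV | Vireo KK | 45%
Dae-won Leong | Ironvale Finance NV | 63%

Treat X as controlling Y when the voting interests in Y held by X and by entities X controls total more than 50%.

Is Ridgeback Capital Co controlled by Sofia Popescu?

Sofia holds 100% of Solent, so Sofia controls Solent.
Solent and Sofia together hold 12% + 88% = 100% of Ridgeback, so Sofia controls Ridgeback.

Yes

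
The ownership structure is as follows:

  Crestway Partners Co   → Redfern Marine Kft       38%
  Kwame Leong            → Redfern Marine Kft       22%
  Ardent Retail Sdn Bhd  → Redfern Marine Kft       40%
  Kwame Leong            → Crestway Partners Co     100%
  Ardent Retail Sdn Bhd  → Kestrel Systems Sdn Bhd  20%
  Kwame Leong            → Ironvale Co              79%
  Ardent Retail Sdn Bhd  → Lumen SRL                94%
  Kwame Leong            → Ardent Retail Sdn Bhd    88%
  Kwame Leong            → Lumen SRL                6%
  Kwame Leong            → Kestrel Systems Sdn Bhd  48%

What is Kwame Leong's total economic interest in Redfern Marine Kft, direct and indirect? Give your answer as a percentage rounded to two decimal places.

Kwame reaches Redfern along 3 paths.
Via Crestway: 100% × 38% = 38%.
Via Ardent: 88% × 40% = 35.2%.
Direct stake: 22% = 22%.
Total: 38% + 35.2% + 22% = 95.2%.
Rounded: 95.20%.

95.20%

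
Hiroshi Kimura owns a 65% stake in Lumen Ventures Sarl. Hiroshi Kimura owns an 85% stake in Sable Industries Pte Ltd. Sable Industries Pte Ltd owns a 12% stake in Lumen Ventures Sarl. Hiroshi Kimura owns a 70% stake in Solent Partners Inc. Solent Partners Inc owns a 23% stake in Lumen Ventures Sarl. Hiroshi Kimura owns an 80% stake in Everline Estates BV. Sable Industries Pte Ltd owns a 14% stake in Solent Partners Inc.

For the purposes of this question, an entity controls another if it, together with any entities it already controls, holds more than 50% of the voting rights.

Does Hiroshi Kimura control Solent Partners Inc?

Hiroshi holds 85% of Sable, so Hiroshi controls Sable.
Hiroshi and Sable together hold 70% + 14% = 84% of Solent, so Hiroshi controls Solent.

Yes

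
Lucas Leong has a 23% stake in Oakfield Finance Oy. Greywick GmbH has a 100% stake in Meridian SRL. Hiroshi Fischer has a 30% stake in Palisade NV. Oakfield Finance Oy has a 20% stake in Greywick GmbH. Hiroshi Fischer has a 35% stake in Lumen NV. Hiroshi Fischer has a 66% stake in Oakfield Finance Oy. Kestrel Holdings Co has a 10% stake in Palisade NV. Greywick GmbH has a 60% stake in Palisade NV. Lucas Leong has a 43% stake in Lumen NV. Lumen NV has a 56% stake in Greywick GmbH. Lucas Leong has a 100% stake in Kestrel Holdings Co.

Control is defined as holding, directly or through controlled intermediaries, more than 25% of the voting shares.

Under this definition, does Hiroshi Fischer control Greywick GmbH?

Hiroshi holds 35% of Lumen, so Hiroshi controls Lumen.
Hiroshi holds 66% of Oakfield, so Hiroshi controls Oakfield.
Lumen and Oakfield together hold 56% + 20% = 76% of Greywick, so Hiroshi controls Greywick.

Yes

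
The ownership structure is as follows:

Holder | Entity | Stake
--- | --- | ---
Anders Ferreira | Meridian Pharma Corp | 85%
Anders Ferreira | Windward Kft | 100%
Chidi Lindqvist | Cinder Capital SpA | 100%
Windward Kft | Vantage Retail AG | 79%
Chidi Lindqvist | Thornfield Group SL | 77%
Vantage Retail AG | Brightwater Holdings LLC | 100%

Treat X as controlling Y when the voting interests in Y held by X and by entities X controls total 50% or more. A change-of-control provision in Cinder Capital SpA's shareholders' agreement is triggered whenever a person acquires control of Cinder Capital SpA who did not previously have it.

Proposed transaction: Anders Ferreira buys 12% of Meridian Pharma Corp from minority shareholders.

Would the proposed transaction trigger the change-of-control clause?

The purchase changes only Anders's holdings, so Anders is the only person who could newly come to control Cinder.
Anders holds 100% of Windward, so Anders controls Windward.
Windward holds 79% of Vantage, so Anders controls Vantage.
Vantage holds 100% of Brightwater, so Anders controls Brightwater.
Anders holds 85% of Meridian, so Anders controls Meridian.
Neither Anders nor any entity Anders controls holds any voting interest in Cinder.
So before the transaction, Anders does not control Cinder.
After the purchase, Anders's direct stake in Meridian rises to 85% + 12% = 97%.
Anders holds 97% of Meridian, so Anders controls Meridian.
After the transaction, neither Anders nor any entity Anders controls holds a voting interest in Cinder, so Anders still does not control it.
No new person acquires control, so the clause is not triggered.

No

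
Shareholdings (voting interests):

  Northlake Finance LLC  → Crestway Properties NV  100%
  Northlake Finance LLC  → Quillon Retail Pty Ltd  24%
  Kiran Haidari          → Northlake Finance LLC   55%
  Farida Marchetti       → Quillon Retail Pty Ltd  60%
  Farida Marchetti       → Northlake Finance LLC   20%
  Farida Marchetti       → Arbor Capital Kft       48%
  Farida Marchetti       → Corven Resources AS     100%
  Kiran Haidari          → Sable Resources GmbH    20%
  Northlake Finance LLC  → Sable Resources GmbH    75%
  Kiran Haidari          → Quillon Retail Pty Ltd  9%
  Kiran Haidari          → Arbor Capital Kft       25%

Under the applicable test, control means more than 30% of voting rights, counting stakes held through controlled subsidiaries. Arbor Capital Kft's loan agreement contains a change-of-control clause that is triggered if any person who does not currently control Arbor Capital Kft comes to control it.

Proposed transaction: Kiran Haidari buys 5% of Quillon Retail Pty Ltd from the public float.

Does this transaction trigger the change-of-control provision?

No

The purchase changes only Kiran's holdings, so Kiran is the only person who could newly come to control Arbor.
Kiran holds 55% of Northlake, so Kiran controls Northlake.
Northlake and Kiran together hold 75% + 20% = 95% of Sable, so Kiran controls Sable.
Northlake and Kiran together hold 24% + 9% = 33% of Quillon, so Kiran controls Quillon.
Northlake holds 100% of Crestway, so Kiran controls Crestway.
In Arbor, Kiran's side holds only 25%, not > 30%.
So before the transaction, Kiran does not control Arbor.
After the purchase, Kiran's direct stake in Quillon rises to 9% + 5% = 14%.
Northlake and Kiran together hold 24% + 14% = 38% of Quillon, so Kiran controls Quillon.
After the transaction, Kiran's side holds 25% of Arbor, not > 30%, so Kiran still does not control Arbor.
No new person acquires control, so the clause is not triggered.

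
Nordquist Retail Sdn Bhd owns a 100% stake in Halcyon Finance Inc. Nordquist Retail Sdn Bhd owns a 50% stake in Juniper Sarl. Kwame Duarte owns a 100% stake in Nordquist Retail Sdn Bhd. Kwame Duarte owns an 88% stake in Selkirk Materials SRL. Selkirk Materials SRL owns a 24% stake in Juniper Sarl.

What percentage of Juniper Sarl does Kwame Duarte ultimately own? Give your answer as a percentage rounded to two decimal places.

71.12%

Kwame reaches Juniper along 2 paths.
Via Selkirk: 88% × 24% = 21.12%.
Via Nordquist: 100% × 50% = 50%.
Total: 21.12% + 50% = 71.12%.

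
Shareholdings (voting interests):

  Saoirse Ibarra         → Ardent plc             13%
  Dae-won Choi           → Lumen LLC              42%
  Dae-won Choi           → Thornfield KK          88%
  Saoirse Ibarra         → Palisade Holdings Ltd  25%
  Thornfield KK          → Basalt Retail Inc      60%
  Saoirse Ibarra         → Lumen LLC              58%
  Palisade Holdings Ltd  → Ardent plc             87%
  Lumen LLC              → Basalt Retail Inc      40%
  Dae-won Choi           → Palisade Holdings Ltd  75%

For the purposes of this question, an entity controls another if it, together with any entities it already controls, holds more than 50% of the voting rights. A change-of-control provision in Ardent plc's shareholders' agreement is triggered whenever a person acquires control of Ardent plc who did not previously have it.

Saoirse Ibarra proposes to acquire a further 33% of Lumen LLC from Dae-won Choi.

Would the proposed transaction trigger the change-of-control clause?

The purchase adds only to Saoirse's holdings (Dae-won's stake shrinks), so Saoirse is the only person who could newly come to control Ardent.
Saoirse holds 58% of Lumen, so Saoirse controls Lumen.
In Ardent, Saoirse's side holds only 13%, not > 50%.
So before the transaction, Saoirse does not control Ardent.
After the purchase, Saoirse's direct stake in Lumen rises to 58% + 33% = 91%, and Dae-won's stake falls to 9%.
Saoirse holds 91% of Lumen, so Saoirse controls Lumen.
After the transaction, Saoirse's side holds 13% of Ardent, not > 50%, so Saoirse still does not control Ardent.
No new person acquires control, so the clause is not triggered.

No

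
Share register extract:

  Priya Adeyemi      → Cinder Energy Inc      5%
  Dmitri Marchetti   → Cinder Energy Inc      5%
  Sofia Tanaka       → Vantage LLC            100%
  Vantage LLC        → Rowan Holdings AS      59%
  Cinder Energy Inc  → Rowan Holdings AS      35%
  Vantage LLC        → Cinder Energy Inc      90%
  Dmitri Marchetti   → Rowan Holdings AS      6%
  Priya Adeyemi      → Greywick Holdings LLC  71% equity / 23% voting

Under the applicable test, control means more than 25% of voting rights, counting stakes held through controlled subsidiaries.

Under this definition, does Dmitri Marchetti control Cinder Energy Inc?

No

Dmitri's largest direct stake is 6% in Rowan, which does not meet the threshold, so Dmitri controls no company.
In Cinder, Dmitri's side holds only 5%, not > 25%.
So Dmitri does not control Cinder.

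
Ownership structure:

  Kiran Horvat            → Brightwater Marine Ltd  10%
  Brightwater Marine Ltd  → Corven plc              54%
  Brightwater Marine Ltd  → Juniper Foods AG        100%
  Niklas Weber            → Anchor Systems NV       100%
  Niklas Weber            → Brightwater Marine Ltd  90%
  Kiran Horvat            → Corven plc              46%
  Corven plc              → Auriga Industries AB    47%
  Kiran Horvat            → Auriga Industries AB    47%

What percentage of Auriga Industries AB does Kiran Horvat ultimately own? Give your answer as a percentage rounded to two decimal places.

71.16%

Kiran reaches Auriga along 3 paths.
Direct stake: 47% = 47%.
Via Brightwater → Corven: 10% × 54% × 47% = 2.538%.
Via Corven: 46% × 47% = 21.62%.
Total: 47% + 2.538% + 21.62% = 71.158%.
Rounded: 71.16%.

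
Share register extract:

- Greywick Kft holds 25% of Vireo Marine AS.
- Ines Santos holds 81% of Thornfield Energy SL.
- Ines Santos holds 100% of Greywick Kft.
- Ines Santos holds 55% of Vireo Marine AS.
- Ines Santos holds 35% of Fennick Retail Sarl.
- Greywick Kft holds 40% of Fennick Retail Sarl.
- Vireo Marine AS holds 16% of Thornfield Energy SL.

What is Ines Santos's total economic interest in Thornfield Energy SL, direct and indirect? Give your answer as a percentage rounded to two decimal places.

Ines reaches Thornfield along 3 paths.
Direct stake: 81% = 81%.
Via Greywick → Vireo: 100% × 25% × 16% = 4%.
Via Vireo: 55% × 16% = 8.8%.
Total: 81% + 4% + 8.8% = 93.8%.
Rounded: 93.80%.

93.80%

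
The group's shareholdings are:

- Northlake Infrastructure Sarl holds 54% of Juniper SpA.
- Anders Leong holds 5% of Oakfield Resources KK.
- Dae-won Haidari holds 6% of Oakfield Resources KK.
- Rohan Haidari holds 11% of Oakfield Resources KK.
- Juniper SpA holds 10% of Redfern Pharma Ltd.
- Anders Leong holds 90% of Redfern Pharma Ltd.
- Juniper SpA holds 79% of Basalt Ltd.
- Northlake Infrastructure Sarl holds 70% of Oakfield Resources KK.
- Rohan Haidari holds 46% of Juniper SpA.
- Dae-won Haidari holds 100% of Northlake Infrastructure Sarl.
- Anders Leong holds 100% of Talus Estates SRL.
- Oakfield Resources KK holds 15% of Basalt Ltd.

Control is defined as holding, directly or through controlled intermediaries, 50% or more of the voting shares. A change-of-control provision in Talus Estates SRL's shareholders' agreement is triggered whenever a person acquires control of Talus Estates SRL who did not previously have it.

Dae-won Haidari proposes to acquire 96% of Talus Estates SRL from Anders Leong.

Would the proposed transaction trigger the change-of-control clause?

The purchase adds only to Dae-won's holdings (Anders's stake shrinks), so Dae-won is the only person who could newly come to control Talus.
Dae-won holds 100% of Northlake, so Dae-won controls Northlake.
Northlake holds 54% of Juniper, so Dae-won controls Juniper.
Northlake and Dae-won together hold 70% + 6% = 76% of Oakfield, so Dae-won controls Oakfield.
Oakfield and Juniper together hold 15% + 79% = 94% of Basalt, so Dae-won controls Basalt.
Neither Dae-won nor any entity Dae-won controls holds any voting interest in Talus.
So before the transaction, Dae-won does not control Talus.
After the purchase, Dae-won holds 96% of Talus directly, and Anders's stake falls to 4%.
Dae-won holds 96% of Talus, so Dae-won controls Talus.
Dae-won did not control Talus before and does after, so the clause is triggered.

Yes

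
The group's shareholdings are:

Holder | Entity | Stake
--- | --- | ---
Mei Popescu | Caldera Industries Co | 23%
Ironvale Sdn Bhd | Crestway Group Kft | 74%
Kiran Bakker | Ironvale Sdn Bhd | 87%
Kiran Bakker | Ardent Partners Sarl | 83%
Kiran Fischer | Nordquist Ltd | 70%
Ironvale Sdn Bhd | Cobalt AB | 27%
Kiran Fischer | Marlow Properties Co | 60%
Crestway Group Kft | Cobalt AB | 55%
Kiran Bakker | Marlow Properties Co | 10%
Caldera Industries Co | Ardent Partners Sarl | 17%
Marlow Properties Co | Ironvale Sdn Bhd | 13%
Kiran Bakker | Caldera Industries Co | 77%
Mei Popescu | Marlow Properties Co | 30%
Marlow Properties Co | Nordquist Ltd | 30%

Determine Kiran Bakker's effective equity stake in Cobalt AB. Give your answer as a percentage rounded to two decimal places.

59.78%

Kiran Bakker reaches Cobalt along 4 paths.
Via Marlow → Ironvale → Crestway: 10% × 13% × 74% × 55% = 0.5291%.
Via Ironvale → Crestway: 87% × 74% × 55% = 35.409%.
Via Marlow → Ironvale: 10% × 13% × 27% = 0.351%.
Via Ironvale: 87% × 27% = 23.49%.
Total: 0.5291% + 35.409% + 0.351% + 23.49% = 59.7791%.
Rounded: 59.78%.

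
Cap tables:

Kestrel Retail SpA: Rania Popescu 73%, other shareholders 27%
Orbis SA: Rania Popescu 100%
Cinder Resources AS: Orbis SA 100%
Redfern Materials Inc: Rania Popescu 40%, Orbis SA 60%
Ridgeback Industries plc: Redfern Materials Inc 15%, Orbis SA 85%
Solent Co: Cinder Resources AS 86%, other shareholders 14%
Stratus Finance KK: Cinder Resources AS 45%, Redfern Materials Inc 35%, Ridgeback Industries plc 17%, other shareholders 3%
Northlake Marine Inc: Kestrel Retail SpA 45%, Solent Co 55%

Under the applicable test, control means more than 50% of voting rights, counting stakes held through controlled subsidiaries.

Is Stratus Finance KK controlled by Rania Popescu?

Yes

Rania holds 100% of Orbis, so Rania controls Orbis.
Rania and Orbis together hold 40% + 60% = 100% of Redfern, so Rania controls Redfern.
Redfern and Orbis together hold 15% + 85% = 100% of Ridgeback, so Rania controls Ridgeback.
Orbis holds 100% of Cinder, so Rania controls Cinder.
Cinder and Redfern and Ridgeback together hold 45% + 35% + 17% = 97% of Stratus, so Rania controls Stratus.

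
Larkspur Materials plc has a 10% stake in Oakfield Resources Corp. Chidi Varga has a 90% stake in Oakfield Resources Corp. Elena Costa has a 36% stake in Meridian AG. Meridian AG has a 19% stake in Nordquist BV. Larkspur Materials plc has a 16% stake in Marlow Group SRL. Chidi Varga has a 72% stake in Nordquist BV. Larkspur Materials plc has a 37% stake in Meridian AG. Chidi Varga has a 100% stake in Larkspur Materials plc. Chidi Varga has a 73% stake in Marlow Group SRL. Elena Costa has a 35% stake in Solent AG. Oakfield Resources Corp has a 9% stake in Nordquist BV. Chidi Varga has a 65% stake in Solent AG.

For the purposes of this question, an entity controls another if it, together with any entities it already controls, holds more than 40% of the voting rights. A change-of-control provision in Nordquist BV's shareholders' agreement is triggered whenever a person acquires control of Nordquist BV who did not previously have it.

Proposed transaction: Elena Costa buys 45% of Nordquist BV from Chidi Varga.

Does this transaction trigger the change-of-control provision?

The purchase adds only to Elena's holdings (Chidi's stake shrinks), so Elena is the only person who could newly come to control Nordquist.
Elena's largest direct stake is 36% in Meridian, which does not meet the threshold, so Elena controls no company.
Neither Elena nor any entity Elena controls holds any voting interest in Nordquist.
So before the transaction, Elena does not control Nordquist.
After the purchase, Elena holds 45% of Nordquist directly, and Chidi's stake falls to 27%.
Elena holds 45% of Nordquist, so Elena controls Nordquist.
Elena did not control Nordquist before and does after, so the clause is triggered.

Yes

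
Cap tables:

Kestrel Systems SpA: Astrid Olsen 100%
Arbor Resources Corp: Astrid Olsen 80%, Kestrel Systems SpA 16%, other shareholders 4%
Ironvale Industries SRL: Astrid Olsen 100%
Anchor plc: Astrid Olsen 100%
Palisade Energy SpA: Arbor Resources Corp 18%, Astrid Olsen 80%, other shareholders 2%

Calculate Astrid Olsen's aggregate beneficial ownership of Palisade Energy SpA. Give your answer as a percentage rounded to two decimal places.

Astrid reaches Palisade along 3 paths.
Via Arbor: 80% × 18% = 14.4%.
Via Kestrel → Arbor: 100% × 16% × 18% = 2.88%.
Direct stake: 80% = 80%.
Total: 14.4% + 2.88% + 80% = 97.28%.

97.28%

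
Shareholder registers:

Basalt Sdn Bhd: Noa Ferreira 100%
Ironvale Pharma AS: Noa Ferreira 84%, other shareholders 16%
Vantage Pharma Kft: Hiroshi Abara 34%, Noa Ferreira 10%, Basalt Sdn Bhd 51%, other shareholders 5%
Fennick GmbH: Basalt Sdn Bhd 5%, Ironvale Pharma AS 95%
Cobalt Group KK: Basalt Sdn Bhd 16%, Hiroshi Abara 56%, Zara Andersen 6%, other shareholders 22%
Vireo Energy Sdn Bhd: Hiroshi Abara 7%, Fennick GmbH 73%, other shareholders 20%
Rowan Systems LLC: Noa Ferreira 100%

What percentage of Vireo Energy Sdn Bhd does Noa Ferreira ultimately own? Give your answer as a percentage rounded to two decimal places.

61.90%

Noa reaches Vireo along 2 paths.
Via Basalt → Fennick: 100% × 5% × 73% = 3.65%.
Via Ironvale → Fennick: 84% × 95% × 73% = 58.254%.
Total: 3.65% + 58.254% = 61.904%.
Rounded: 61.90%.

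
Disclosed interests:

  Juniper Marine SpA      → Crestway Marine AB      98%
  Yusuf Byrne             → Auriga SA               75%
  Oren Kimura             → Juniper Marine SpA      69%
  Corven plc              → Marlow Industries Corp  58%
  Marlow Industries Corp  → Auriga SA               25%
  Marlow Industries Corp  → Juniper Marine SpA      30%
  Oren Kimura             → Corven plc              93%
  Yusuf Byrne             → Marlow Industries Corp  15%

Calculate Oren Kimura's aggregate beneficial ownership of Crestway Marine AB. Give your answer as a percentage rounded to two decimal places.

83.48%

Oren reaches Crestway along 2 paths.
Via Juniper: 69% × 98% = 67.62%.
Via Corven → Marlow → Juniper: 93% × 58% × 30% × 98% = 15.85836%.
Total: 67.62% + 15.85836% = 83.47836%.
Rounded: 83.48%.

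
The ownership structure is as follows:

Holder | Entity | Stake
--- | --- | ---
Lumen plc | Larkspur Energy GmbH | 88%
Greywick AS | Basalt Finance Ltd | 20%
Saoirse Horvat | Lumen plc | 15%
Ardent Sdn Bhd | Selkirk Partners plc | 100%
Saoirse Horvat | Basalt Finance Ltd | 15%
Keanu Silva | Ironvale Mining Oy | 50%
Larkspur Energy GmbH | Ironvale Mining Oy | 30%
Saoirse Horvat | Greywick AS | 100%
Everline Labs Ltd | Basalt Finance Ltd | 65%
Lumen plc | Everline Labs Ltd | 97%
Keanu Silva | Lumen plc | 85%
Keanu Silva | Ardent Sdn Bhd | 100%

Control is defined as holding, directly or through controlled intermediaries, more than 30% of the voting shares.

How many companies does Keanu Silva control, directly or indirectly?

7

Keanu holds 85% of Lumen, so Keanu controls Lumen.
Lumen holds 97% of Everline, so Keanu controls Everline.
Lumen holds 88% of Larkspur, so Keanu controls Larkspur.
Everline holds 65% of Basalt, so Keanu controls Basalt.
Keanu holds 100% of Ardent, so Keanu controls Ardent.
Larkspur and Keanu together hold 30% + 50% = 80% of Ironvale, so Keanu controls Ironvale.
Ardent holds 100% of Selkirk, so Keanu controls Selkirk.
No other company's threshold is met.
Keanu controls 7 companies.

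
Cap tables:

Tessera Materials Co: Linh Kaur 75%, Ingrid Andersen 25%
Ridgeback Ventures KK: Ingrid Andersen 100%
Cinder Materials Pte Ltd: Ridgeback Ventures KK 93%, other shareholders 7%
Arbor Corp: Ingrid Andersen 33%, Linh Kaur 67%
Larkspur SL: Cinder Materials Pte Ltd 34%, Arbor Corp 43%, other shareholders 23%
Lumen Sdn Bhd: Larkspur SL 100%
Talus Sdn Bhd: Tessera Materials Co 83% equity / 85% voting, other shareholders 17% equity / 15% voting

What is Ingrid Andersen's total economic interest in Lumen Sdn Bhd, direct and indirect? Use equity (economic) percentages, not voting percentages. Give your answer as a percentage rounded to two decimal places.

45.81%

Ingrid reaches Lumen along 2 paths.
Via Ridgeback → Cinder → Larkspur: 100% × 93% × 34% × 100% = 31.62%.
Via Arbor → Larkspur: 33% × 43% × 100% = 14.19%.
Total: 31.62% + 14.19% = 45.81%.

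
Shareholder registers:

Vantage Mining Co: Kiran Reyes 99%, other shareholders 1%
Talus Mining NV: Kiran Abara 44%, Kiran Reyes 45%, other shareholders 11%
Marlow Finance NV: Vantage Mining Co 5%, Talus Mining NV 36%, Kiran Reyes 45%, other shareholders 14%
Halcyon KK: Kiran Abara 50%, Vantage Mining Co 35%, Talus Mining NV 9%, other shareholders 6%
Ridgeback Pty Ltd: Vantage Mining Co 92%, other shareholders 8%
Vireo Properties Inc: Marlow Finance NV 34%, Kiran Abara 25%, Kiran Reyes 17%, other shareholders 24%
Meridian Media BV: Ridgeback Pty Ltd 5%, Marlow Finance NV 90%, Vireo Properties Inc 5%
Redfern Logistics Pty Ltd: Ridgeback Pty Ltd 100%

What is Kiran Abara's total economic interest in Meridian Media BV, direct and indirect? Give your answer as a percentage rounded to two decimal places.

15.78%

Kiran Abara reaches Meridian along 3 paths.
Via Talus → Marlow: 44% × 36% × 90% = 14.256%.
Via Talus → Marlow → Vireo: 44% × 36% × 34% × 5% = 0.26928%.
Via Vireo: 25% × 5% = 1.25%.
Total: 14.256% + 0.26928% + 1.25% = 15.77528%.
Rounded: 15.78%.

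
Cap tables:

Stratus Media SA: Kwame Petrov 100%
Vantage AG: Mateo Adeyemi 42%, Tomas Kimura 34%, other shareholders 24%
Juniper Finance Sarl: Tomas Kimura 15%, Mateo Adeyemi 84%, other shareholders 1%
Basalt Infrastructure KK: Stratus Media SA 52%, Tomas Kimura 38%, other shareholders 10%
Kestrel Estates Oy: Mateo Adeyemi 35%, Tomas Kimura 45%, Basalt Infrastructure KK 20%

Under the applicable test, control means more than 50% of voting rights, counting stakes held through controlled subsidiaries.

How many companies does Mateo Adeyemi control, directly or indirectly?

1

Mateo holds 84% of Juniper, so Mateo controls Juniper.
No other company's threshold is met.
Mateo controls 1 company.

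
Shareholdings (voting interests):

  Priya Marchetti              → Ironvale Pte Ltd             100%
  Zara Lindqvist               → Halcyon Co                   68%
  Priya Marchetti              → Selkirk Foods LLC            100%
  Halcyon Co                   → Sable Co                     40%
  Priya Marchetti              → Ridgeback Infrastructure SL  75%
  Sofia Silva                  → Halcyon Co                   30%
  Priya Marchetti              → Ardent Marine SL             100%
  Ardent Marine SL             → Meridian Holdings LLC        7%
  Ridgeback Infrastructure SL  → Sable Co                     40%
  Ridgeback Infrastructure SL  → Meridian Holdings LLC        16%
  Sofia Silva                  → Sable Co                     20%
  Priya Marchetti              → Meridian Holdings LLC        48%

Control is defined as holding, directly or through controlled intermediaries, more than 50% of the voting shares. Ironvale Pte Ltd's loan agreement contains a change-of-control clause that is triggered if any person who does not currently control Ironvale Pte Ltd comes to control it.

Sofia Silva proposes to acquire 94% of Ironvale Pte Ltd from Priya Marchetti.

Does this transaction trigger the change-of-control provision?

Yes

The purchase adds only to Sofia's holdings (Priya's stake shrinks), so Sofia is the only person who could newly come to control Ironvale.
Sofia's largest direct stake is 30% in Halcyon, which does not meet the threshold, so Sofia controls no company.
Neither Sofia nor any entity Sofia controls holds any voting interest in Ironvale.
So before the transaction, Sofia does not control Ironvale.
After the purchase, Sofia holds 94% of Ironvale directly, and Priya's stake falls to 6%.
Sofia holds 94% of Ironvale, so Sofia controls Ironvale.
Sofia did not control Ironvale before and does after, so the clause is triggered.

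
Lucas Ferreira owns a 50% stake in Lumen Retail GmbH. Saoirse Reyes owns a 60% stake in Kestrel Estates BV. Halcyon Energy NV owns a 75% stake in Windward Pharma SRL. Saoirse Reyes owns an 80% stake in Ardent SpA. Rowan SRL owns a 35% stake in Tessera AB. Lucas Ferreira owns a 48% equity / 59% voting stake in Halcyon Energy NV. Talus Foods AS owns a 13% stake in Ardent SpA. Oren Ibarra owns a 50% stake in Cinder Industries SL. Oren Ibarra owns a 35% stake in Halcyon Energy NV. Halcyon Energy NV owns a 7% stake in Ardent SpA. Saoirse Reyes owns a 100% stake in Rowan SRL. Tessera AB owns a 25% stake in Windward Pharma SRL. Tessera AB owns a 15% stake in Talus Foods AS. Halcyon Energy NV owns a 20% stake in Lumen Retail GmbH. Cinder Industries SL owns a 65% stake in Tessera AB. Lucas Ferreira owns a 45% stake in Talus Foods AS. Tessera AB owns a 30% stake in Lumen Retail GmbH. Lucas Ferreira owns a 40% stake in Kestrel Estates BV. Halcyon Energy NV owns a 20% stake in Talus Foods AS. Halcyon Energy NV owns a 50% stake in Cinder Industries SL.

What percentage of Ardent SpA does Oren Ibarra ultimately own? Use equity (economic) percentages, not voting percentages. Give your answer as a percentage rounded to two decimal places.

4.22%

Oren reaches Ardent along 4 paths.
Via Halcyon → Talus: 35% × 20% × 13% = 0.91%.
Via Cinder → Tessera → Talus: 50% × 65% × 15% × 13% = 0.63375%.
Via Halcyon → Cinder → Tessera → Talus: 35% × 50% × 65% × 15% × 13% = 0.2218125%.
Via Halcyon: 35% × 7% = 2.45%.
Total: 0.91% + 0.63375% + 0.2218125% + 2.45% = 4.2155625%.
Rounded: 4.22%.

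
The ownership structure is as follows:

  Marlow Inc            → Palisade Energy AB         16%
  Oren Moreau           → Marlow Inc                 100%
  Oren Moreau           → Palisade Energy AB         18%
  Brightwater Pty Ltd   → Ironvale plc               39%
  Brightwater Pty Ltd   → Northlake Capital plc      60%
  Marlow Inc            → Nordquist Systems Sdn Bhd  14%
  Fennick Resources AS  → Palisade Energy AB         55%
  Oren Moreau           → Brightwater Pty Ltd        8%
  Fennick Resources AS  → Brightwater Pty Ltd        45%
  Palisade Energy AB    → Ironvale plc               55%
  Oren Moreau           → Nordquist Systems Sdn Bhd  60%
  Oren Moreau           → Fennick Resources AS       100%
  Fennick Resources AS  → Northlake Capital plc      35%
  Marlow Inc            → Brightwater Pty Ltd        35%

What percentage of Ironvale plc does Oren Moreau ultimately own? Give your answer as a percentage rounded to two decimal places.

Oren reaches Ironvale along 6 paths.
Via Fennick → Brightwater: 100% × 45% × 39% = 17.55%.
Via Brightwater: 8% × 39% = 3.12%.
Via Marlow → Brightwater: 100% × 35% × 39% = 13.65%.
Via Palisade: 18% × 55% = 9.9%.
Via Marlow → Palisade: 100% × 16% × 55% = 8.8%.
Via Fennick → Palisade: 100% × 55% × 55% = 30.25%.
Total: 17.55% + 3.12% + 13.65% + 9.9% + 8.8% + 30.25% = 83.27%.

83.27%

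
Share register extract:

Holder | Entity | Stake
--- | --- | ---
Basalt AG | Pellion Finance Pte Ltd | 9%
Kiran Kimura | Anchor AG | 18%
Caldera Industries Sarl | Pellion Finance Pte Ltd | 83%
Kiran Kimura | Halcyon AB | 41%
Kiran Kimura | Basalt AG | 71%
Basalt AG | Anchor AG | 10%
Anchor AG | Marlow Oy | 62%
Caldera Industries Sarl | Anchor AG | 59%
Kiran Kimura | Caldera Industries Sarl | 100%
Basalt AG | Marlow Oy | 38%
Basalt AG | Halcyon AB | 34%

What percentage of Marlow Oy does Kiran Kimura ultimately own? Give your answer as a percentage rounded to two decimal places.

Kiran reaches Marlow along 4 paths.
Via Basalt: 71% × 38% = 26.98%.
Via Anchor: 18% × 62% = 11.16%.
Via Basalt → Anchor: 71% × 10% × 62% = 4.402%.
Via Caldera → Anchor: 100% × 59% × 62% = 36.58%.
Total: 26.98% + 11.16% + 4.402% + 36.58% = 79.122%.
Rounded: 79.12%.

79.12%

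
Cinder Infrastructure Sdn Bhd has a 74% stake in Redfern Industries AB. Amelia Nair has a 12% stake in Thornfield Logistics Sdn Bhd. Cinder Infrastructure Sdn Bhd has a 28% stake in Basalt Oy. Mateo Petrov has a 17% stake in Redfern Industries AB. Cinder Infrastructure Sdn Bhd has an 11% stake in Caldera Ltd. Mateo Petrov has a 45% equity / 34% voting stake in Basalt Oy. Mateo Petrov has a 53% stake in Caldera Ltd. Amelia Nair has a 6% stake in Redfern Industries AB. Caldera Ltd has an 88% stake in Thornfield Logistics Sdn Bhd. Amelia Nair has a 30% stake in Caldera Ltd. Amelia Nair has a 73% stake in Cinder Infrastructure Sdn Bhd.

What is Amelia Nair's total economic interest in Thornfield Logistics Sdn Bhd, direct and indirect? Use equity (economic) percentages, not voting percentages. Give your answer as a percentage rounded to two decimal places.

45.47%

Amelia reaches Thornfield along 3 paths.
Direct stake: 12% = 12%.
Via Cinder → Caldera: 73% × 11% × 88% = 7.0664%.
Via Caldera: 30% × 88% = 26.4%.
Total: 12% + 7.0664% + 26.4% = 45.4664%.
Rounded: 45.47%.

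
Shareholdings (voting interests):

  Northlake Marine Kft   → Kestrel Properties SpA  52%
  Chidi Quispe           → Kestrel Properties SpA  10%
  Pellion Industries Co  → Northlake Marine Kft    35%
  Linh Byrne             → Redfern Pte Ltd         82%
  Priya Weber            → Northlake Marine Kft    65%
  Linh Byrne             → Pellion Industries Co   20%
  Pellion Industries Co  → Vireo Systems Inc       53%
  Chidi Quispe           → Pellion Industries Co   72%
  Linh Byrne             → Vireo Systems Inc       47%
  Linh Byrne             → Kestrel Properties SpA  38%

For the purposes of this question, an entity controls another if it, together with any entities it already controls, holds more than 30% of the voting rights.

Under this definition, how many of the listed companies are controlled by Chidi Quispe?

Chidi holds 72% of Pellion, so Chidi controls Pellion.
Pellion holds 35% of Northlake, so Chidi controls Northlake.
Pellion holds 53% of Vireo, so Chidi controls Vireo.
Northlake and Chidi together hold 52% + 10% = 62% of Kestrel, so Chidi controls Kestrel.
No other company's threshold is met.
Chidi controls 4 companies.

4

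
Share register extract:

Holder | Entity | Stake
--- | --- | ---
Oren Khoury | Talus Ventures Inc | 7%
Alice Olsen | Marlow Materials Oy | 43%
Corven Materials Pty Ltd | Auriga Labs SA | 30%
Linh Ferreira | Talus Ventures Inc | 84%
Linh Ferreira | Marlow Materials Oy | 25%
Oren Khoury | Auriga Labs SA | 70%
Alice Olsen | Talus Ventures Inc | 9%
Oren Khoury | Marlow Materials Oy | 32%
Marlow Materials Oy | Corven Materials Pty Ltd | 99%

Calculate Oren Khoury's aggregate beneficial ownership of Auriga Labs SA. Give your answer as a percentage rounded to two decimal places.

79.50%

Oren reaches Auriga along 2 paths.
Via Marlow → Corven: 32% × 99% × 30% = 9.504%.
Direct stake: 70% = 70%.
Total: 9.504% + 70% = 79.504%.
Rounded: 79.50%.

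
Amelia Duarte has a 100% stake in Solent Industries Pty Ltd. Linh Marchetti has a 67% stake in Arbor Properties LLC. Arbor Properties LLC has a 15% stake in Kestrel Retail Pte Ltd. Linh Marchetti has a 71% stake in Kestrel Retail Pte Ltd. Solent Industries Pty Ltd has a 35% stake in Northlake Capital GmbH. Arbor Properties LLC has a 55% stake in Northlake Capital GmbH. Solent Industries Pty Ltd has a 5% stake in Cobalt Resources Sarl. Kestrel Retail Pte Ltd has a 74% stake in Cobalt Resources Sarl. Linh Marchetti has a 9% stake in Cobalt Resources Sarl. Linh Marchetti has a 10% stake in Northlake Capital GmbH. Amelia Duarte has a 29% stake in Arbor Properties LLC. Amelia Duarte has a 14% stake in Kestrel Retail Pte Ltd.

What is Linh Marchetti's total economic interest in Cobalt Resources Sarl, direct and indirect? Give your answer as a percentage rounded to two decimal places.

68.98%

Linh reaches Cobalt along 3 paths.
Direct stake: 9% = 9%.
Via Arbor → Kestrel: 67% × 15% × 74% = 7.437%.
Via Kestrel: 71% × 74% = 52.54%.
Total: 9% + 7.437% + 52.54% = 68.977%.
Rounded: 68.98%.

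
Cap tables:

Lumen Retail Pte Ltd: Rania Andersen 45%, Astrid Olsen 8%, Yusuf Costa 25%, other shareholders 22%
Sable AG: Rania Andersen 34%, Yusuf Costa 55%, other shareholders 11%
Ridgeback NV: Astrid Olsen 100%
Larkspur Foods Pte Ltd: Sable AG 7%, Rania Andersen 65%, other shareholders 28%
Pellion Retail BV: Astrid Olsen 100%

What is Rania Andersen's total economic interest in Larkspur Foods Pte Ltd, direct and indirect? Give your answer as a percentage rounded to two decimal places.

Rania reaches Larkspur along 2 paths.
Via Sable: 34% × 7% = 2.38%.
Direct stake: 65% = 65%.
Total: 2.38% + 65% = 67.38%.

67.38%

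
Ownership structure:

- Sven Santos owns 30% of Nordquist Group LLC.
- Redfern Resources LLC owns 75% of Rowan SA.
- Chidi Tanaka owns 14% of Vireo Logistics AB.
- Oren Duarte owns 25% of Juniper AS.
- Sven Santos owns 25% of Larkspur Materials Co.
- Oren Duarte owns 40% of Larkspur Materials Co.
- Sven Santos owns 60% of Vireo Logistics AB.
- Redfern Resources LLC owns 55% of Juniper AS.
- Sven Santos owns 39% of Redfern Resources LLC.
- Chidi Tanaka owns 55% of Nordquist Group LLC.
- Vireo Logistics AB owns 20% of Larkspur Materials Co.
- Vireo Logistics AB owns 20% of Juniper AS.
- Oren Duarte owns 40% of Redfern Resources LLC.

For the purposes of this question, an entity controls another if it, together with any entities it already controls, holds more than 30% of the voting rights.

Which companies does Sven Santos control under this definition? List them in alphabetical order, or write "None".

Juniper AS, Larkspur Materials Co, Redfern Resources LLC, Rowan SA, Vireo Logistics AB

Sven holds 39% of Redfern, so Sven controls Redfern.
Sven holds 60% of Vireo, so Sven controls Vireo.
Redfern and Vireo together hold 55% + 20% = 75% of Juniper, so Sven controls Juniper.
Sven and Vireo together hold 25% + 20% = 45% of Larkspur, so Sven controls Larkspur.
Redfern holds 75% of Rowan, so Sven controls Rowan.
No other company's threshold is met.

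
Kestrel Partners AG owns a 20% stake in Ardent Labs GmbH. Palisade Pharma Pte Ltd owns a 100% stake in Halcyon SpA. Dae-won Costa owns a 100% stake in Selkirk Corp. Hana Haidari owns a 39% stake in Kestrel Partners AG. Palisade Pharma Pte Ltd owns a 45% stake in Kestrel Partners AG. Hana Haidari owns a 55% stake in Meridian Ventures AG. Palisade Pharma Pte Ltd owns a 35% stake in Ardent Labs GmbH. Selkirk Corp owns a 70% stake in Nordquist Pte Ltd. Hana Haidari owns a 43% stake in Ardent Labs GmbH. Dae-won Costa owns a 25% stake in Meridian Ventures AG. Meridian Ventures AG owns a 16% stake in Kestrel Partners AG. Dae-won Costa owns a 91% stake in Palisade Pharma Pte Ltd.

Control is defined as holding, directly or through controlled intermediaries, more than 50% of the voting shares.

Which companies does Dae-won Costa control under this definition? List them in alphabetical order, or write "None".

Halcyon SpA, Nordquist Pte Ltd, Palisade Pharma Pte Ltd, Selkirk Corp

Dae-won holds 91% of Palisade, so Dae-won controls Palisade.
Dae-won holds 100% of Selkirk, so Dae-won controls Selkirk.
Selkirk holds 70% of Nordquist, so Dae-won controls Nordquist.
Palisade holds 100% of Halcyon, so Dae-won controls Halcyon.
No other company's threshold is met.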